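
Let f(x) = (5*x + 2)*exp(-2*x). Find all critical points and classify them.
f'(x) = (1 - 10*x)*exp(-2*x)

Solve f'(x) = 0:
  f'(x) = (1 - 10*x)·exp(-2*x) and exp(-2*x) > 0 for every x, so f'(x) = 0 ⇔ 1 - 10*x = 0.
  1 - 10*x = 0.
  ⇒ x = 1/10

f''(x) = 4*(5*x - 3)*exp(-2*x)
Second-derivative test at each critical point:
  f''(1/10) = -8.1873 < 0 → local maximum

Critical points: x = 1/10 (local maximum)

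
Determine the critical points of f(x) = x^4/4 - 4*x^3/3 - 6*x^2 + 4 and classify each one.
f'(x) = x*(x^2 - 4*x - 12)

Solve f'(x) = 0:
  Factor: x^3 - 4*x^2 - 12*x = x*(x - 6)*(x + 2) = 0.
  ⇒ x = -2, 0, 6

f''(x) = 3*x^2 - 8*x - 12
Second-derivative test at each critical point:
  f''(-2) = 16 > 0 → local minimum
  f''(0) = -12 < 0 → local maximum
  f''(6) = 48 > 0 → local minimum

Critical points: x = -2 (local minimum); x = 0 (local maximum); x = 6 (local minimum)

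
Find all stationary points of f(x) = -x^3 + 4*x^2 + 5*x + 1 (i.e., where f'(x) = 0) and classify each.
f'(x) = -3*x^2 + 8*x + 5

Solve f'(x) = 0:
  3*x^2 - 8*x - 5 = 0 has no rational roots; quadratic formula: x = (8 ± √124)/6.
  ⇒ x = 4/3 - sqrt(31)/3 ≈ -0.5226, 4/3 + sqrt(31)/3 ≈ 3.1893

f''(x) = 8 - 6*x
Second-derivative test at each critical point:
  f''(-0.5226) = 11.1355 > 0 → local minimum
  f''(3.1893) = -11.1355 < 0 → local maximum

Critical points: x = 4/3 - sqrt(31)/3 ≈ -0.5226 (local minimum); x = 4/3 + sqrt(31)/3 ≈ 3.1893 (local maximum)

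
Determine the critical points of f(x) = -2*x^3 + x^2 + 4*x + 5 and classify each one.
f'(x) = -6*x^2 + 2*x + 4

Solve f'(x) = 0:
  Factor: -6*x^2 + 2*x + 4 = -2*(x - 1)*(3*x + 2) = 0.
  ⇒ x = -2/3, 1

f''(x) = 2 - 12*x
Second-derivative test at each critical point:
  f''(-2/3) = 10 > 0 → local minimum
  f''(1) = -10 < 0 → local maximum

Critical points: x = -2/3 (local minimum); x = 1 (local maximum)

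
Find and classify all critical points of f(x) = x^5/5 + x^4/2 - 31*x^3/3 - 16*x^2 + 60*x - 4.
f'(x) = x^4 + 2*x^3 - 31*x^2 - 32*x + 60

Solve f'(x) = 0:
  Factor: x^4 + 2*x^3 - 31*x^2 - 32*x + 60 = (x - 5)*(x - 1)*(x + 2)*(x + 6) = 0.
  ⇒ x = -6, -2, 1, 5

f''(x) = 4*x^3 + 6*x^2 - 62*x - 32
Second-derivative test at each critical point:
  f''(-6) = -308 < 0 → local maximum
  f''(-2) = 84 > 0 → local minimum
  f''(1) = -84 < 0 → local maximum
  f''(5) = 308 > 0 → local minimum

Critical points: x = -6 (local maximum); x = -2 (local minimum); x = 1 (local maximum); x = 5 (local minimum)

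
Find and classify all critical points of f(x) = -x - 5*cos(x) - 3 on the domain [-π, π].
f'(x) = 5*sin(x) - 1

Solve f'(x) = 0 on [-π, π]:
  f'(x) = 0 ⇔ sin(x) = 1/5, i.e. x = arcsin(1/5) + 2nπ or x = π − arcsin(1/5) + 2nπ; keep the solutions lying in [-π, π].
  ⇒ x = asin(1/5) ≈ 0.2014, pi - asin(1/5) ≈ 2.9402

f''(x) = 5*cos(x)
Second-derivative test at each critical point:
  f''(0.2014) = 4.8990 > 0 → local minimum
  f''(2.9402) = -4.8990 < 0 → local maximum

Critical points: x = asin(1/5) ≈ 0.2014 (local minimum); x = pi - asin(1/5) ≈ 2.9402 (local maximum)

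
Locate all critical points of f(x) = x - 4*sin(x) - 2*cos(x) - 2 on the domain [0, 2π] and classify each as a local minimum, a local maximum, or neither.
f'(x) = 2*sin(x) - 4*cos(x) + 1

Solve f'(x) = 0 on [0, 2π]:
  f'(x) = 0 ⇔ 2*sin(x) - 4*cos(x) = -1. Write the left side as R·cos(x + φ) with R = √((-4)² + (-2)²) = 2*sqrt(5), cos φ = -2*sqrt(5)/5, sin φ = -sqrt(5)/5; then cos(x + φ) = -sqrt(5)/10. Solve for x and keep the solutions lying in [0, 2π].
  ⇒ x = atan((-1 + 2*sqrt(19))/(2 + sqrt(19))) ≈ 0.8816, atan((-2*sqrt(19) - 1)/(2 - sqrt(19))) + pi ≈ 4.4743

f''(x) = 4*sin(x) + 2*cos(x)
Second-derivative test at each critical point:
  f''(0.8816) = 4.3589 > 0 → local minimum
  f''(4.4743) = -4.3589 < 0 → local maximum

Critical points: x = atan((-1 + 2*sqrt(19))/(2 + sqrt(19))) ≈ 0.8816 (local minimum); x = atan((-2*sqrt(19) - 1)/(2 - sqrt(19))) + pi ≈ 4.4743 (local maximum)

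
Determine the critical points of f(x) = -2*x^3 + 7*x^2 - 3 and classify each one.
f'(x) = 2*x*(7 - 3*x)

Solve f'(x) = 0:
  Factor: -6*x^2 + 14*x = -2*x*(3*x - 7) = 0.
  ⇒ x = 0, 7/3

f''(x) = 14 - 12*x
Second-derivative test at each critical point:
  f''(0) = 14 > 0 → local minimum
  f''(7/3) = -14 < 0 → local maximum

Critical points: x = 0 (local minimum); x = 7/3 (local maximum)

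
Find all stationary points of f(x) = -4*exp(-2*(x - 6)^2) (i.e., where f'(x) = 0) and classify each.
f'(x) = 16*(x - 6)*exp(-2*(x - 6)^2)

Solve f'(x) = 0:
  f'(x) = (16*x - 96)·exp(-2*(x - 6)^2) and exp(-2*(x - 6)^2) > 0 for every x, so f'(x) = 0 ⇔ 16*x - 96 = 0.
  Factor: 16*x - 96 = 16*(x - 6) = 0.
  ⇒ x = 6

f''(x) = 16*(1 - 4*(x - 6)^2)*exp(-2*(x - 6)^2)
Second-derivative test at each critical point:
  f''(6) = 16 > 0 → local minimum

Critical points: x = 6 (local minimum)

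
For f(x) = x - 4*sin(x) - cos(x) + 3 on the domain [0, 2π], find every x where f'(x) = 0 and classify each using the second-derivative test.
f'(x) = sin(x) - 4*cos(x) + 1

Solve f'(x) = 0 on [0, 2π]:
  f'(x) = 0 ⇔ sin(x) - 4*cos(x) = -1. Write the left side as R·cos(x + φ) with R = √((-4)² + (-1)²) = sqrt(17), cos φ = -4*sqrt(17)/17, sin φ = -sqrt(17)/17; then cos(x + φ) = -sqrt(17)/17. Solve for x and keep the solutions lying in [0, 2π].
  ⇒ x = atan(15/8) ≈ 1.0808, 3*pi/2 ≈ 4.7124

f''(x) = 4*sin(x) + cos(x)
Second-derivative test at each critical point:
  f''(1.0808) = 4 > 0 → local minimum
  f''(4.7124) = -4 < 0 → local maximum

Critical points: x = atan(15/8) ≈ 1.0808 (local minimum); x = 3*pi/2 ≈ 4.7124 (local maximum)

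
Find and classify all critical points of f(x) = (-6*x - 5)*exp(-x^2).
f'(x) = 2*(x*(6*x + 5) - 3)*exp(-x^2)

Solve f'(x) = 0:
  f'(x) = (12*x^2 + 10*x - 6)·exp(-x^2) and exp(-x^2) > 0 for every x, so f'(x) = 0 ⇔ 12*x^2 + 10*x - 6 = 0.
  Factor: 12*x^2 + 10*x - 6 = 2*(6*x^2 + 5*x - 3); 6*x^2 + 5*x - 3 = 0 has no rational roots; quadratic formula: x = (-5 ± √97)/12.
  ⇒ x = -sqrt(97)/12 - 5/12 ≈ -1.2374, -5/12 + sqrt(97)/12 ≈ 0.4041

f''(x) = 2*(-12*x^3 - 10*x^2 + 18*x + 5)*exp(-x^2)
Second-derivative test at each critical point:
  f''(-1.2374) = -4.2603 < 0 → local maximum
  f''(0.4041) = 16.7304 > 0 → local minimum

Critical points: x = -sqrt(97)/12 - 5/12 ≈ -1.2374 (local maximum); x = -5/12 + sqrt(97)/12 ≈ 0.4041 (local minimum)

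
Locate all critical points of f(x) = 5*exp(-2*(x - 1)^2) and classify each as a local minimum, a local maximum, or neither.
f'(x) = 20*(1 - x)*exp(-2*(x - 1)^2)

Solve f'(x) = 0:
  f'(x) = (20 - 20*x)·exp(-2*(x - 1)^2) and exp(-2*(x - 1)^2) > 0 for every x, so f'(x) = 0 ⇔ 20 - 20*x = 0.
  Factor: 20 - 20*x = -20*(x - 1) = 0.
  ⇒ x = 1

f''(x) = 20*(4*(x - 1)^2 - 1)*exp(-2*(x - 1)^2)
Second-derivative test at each critical point:
  f''(1) = -20 < 0 → local maximum

Critical points: x = 1 (local maximum)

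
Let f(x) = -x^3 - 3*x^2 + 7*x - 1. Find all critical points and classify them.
f'(x) = -3*x^2 - 6*x + 7

Solve f'(x) = 0:
  3*x^2 + 6*x - 7 = 0 has no rational roots; quadratic formula: x = (-6 ± √120)/6.
  ⇒ x = -sqrt(30)/3 - 1 ≈ -2.8257, -1 + sqrt(30)/3 ≈ 0.8257

f''(x) = -6*x - 6
Second-derivative test at each critical point:
  f''(-2.8257) = 10.9545 > 0 → local minimum
  f''(0.8257) = -10.9545 < 0 → local maximum

Critical points: x = -sqrt(30)/3 - 1 ≈ -2.8257 (local minimum); x = -1 + sqrt(30)/3 ≈ 0.8257 (local maximum)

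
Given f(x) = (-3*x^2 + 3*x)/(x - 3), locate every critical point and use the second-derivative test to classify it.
f'(x) = 3*(-x^2 + 6*x - 3)/(x^2 - 6*x + 9)

Solve f'(x) = 0:
  f'(x) = -3*(x^2 - 6*x + 3)/(x - 3)^2; the denominator is positive wherever f is defined, so f'(x) = 0 ⇔ -3*x^2 + 18*x - 9 = 0.
  Factor: -3*x^2 + 18*x - 9 = -3*(x^2 - 6*x + 3); x^2 - 6*x + 3 = 0 has no rational roots; quadratic formula: x = (6 ± √24)/2.
  ⇒ x = 3 - sqrt(6) ≈ 0.5505, sqrt(6) + 3 ≈ 5.4495

f''(x) = -36/(x^3 - 9*x^2 + 27*x - 27)
Second-derivative test at each critical point:
  f''(0.5505) = 2.4495 > 0 → local minimum
  f''(5.4495) = -2.4495 < 0 → local maximum

Critical points: x = 3 - sqrt(6) ≈ 0.5505 (local minimum); x = sqrt(6) + 3 ≈ 5.4495 (local maximum)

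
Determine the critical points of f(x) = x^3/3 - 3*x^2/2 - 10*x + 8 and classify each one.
f'(x) = x^2 - 3*x - 10

Solve f'(x) = 0:
  Factor: x^2 - 3*x - 10 = (x - 5)*(x + 2) = 0.
  ⇒ x = -2, 5

f''(x) = 2*x - 3
Second-derivative test at each critical point:
  f''(-2) = -7 < 0 → local maximum
  f''(5) = 7 > 0 → local minimum

Critical points: x = -2 (local maximum); x = 5 (local minimum)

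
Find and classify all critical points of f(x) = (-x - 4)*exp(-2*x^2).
f'(x) = (4*x*(x + 4) - 1)*exp(-2*x^2)

Solve f'(x) = 0:
  f'(x) = (4*x^2 + 16*x - 1)·exp(-2*x^2) and exp(-2*x^2) > 0 for every x, so f'(x) = 0 ⇔ 4*x^2 + 16*x - 1 = 0.
  4*x^2 + 16*x - 1 = 0 has no rational roots; quadratic formula: x = (-16 ± √272)/8.
  ⇒ x = -sqrt(17)/2 - 2 ≈ -4.0616, -2 + sqrt(17)/2 ≈ 0.0616

f''(x) = 4*(-4*x^2*(x + 4) + 3*x + 4)*exp(-2*x^2)
Second-derivative test at each critical point:
  f''(-4.0616) = -7.742e-14 < 0 → local maximum
  f''(0.0616) = 16.3679 > 0 → local minimum

Critical points: x = -sqrt(17)/2 - 2 ≈ -4.0616 (local maximum); x = -2 + sqrt(17)/2 ≈ 0.0616 (local minimum)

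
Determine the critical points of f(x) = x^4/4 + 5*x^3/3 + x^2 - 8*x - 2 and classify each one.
f'(x) = x^3 + 5*x^2 + 2*x - 8

Solve f'(x) = 0:
  Factor: x^3 + 5*x^2 + 2*x - 8 = (x - 1)*(x + 2)*(x + 4) = 0.
  ⇒ x = -4, -2, 1

f''(x) = 3*x^2 + 10*x + 2
Second-derivative test at each critical point:
  f''(-4) = 10 > 0 → local minimum
  f''(-2) = -6 < 0 → local maximum
  f''(1) = 15 > 0 → local minimum

Critical points: x = -4 (local minimum); x = -2 (local maximum); x = 1 (local minimum)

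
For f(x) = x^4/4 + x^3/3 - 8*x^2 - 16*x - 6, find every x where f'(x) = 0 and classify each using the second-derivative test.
f'(x) = x^3 + x^2 - 16*x - 16

Solve f'(x) = 0:
  Factor: x^3 + x^2 - 16*x - 16 = (x - 4)*(x + 1)*(x + 4) = 0.
  ⇒ x = -4, -1, 4

f''(x) = 3*x^2 + 2*x - 16
Second-derivative test at each critical point:
  f''(-4) = 24 > 0 → local minimum
  f''(-1) = -15 < 0 → local maximum
  f''(4) = 40 > 0 → local minimum

Critical points: x = -4 (local minimum); x = -1 (local maximum); x = 4 (local minimum)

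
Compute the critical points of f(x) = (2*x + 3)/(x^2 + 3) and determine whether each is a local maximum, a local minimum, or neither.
f'(x) = 2*(-x^2 - 3*x + 3)/(x^4 + 6*x^2 + 9)

Solve f'(x) = 0:
  f'(x) = -2*(x^2 + 3*x - 3)/(x^2 + 3)^2; the denominator is positive wherever f is defined, so f'(x) = 0 ⇔ -2*x^2 - 6*x + 6 = 0.
  Factor: -2*x^2 - 6*x + 6 = -2*(x^2 + 3*x - 3); x^2 + 3*x - 3 = 0 has no rational roots; quadratic formula: x = (-3 ± √21)/2.
  ⇒ x = -sqrt(21)/2 - 3/2 ≈ -3.7913, -3/2 + sqrt(21)/2 ≈ 0.7913

f''(x) = 2*(4*x^2*(2*x + 3) - 3*(2*x + 1)*(x^2 + 3))/(x^2 + 3)^3
Second-derivative test at each critical point:
  f''(-3.7913) = 0.0304 > 0 → local minimum
  f''(0.7913) = -0.6970 < 0 → local maximum

Critical points: x = -sqrt(21)/2 - 3/2 ≈ -3.7913 (local minimum); x = -3/2 + sqrt(21)/2 ≈ 0.7913 (local maximum)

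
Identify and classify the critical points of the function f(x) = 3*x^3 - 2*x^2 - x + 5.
f'(x) = 9*x^2 - 4*x - 1

Solve f'(x) = 0:
  9*x^2 - 4*x - 1 = 0 has no rational roots; quadratic formula: x = (4 ± √52)/18.
  ⇒ x = 2/9 - sqrt(13)/9 ≈ -0.1784, 2/9 + sqrt(13)/9 ≈ 0.6228

f''(x) = 18*x - 4
Second-derivative test at each critical point:
  f''(-0.1784) = -7.2111 < 0 → local maximum
  f''(0.6228) = 7.2111 > 0 → local minimum

Critical points: x = 2/9 - sqrt(13)/9 ≈ -0.1784 (local maximum); x = 2/9 + sqrt(13)/9 ≈ 0.6228 (local minimum)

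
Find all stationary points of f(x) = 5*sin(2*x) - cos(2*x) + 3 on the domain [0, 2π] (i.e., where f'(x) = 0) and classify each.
f'(x) = 2*sin(2*x) + 10*cos(2*x)

Solve f'(x) = 0 on [0, 2π]:
  f'(x) = 0 ⇔ 5*cos(2*x) = -sin(2*x) ⇔ tan(2*x) = -5, i.e. 2*x = arctan(-5) + nπ; keep the solutions lying in [0, 2π].
  ⇒ x = -atan(5)/2 + pi/2 ≈ 0.8841, pi - atan(5)/2 ≈ 2.4549, -atan(5)/2 + 3*pi/2 ≈ 4.0257, -atan(5)/2 + 2*pi ≈ 5.5965

f''(x) = -20*sin(2*x) + 4*cos(2*x)
Second-derivative test at each critical point:
  f''(0.8841) = -20.3961 < 0 → local maximum
  f''(2.4549) = 20.3961 > 0 → local minimum
  f''(4.0257) = -20.3961 < 0 → local maximum
  f''(5.5965) = 20.3961 > 0 → local minimum

Critical points: x = -atan(5)/2 + pi/2 ≈ 0.8841 (local maximum); x = pi - atan(5)/2 ≈ 2.4549 (local minimum); x = -atan(5)/2 + 3*pi/2 ≈ 4.0257 (local maximum); x = -atan(5)/2 + 2*pi ≈ 5.5965 (local minimum)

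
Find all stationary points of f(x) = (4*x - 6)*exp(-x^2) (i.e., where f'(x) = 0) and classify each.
f'(x) = 4*(-x*(2*x - 3) + 1)*exp(-x^2)

Solve f'(x) = 0:
  f'(x) = (-8*x^2 + 12*x + 4)·exp(-x^2) and exp(-x^2) > 0 for every x, so f'(x) = 0 ⇔ -8*x^2 + 12*x + 4 = 0.
  Factor: -8*x^2 + 12*x + 4 = -4*(2*x^2 - 3*x - 1); 2*x^2 - 3*x - 1 = 0 has no rational roots; quadratic formula: x = (3 ± √17)/4.
  ⇒ x = 3/4 - sqrt(17)/4 ≈ -0.2808, 3/4 + sqrt(17)/4 ≈ 1.7808

f''(x) = 4*(2*x^2*(2*x - 3) - 6*x + 3)*exp(-x^2)
Second-derivative test at each critical point:
  f''(-0.2808) = 15.2422 > 0 → local minimum
  f''(1.7808) = -0.6919 < 0 → local maximum

Critical points: x = 3/4 - sqrt(17)/4 ≈ -0.2808 (local minimum); x = 3/4 + sqrt(17)/4 ≈ 1.7808 (local maximum)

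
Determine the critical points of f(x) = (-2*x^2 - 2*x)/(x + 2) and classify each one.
f'(x) = 2*(-x^2 - 4*x - 2)/(x^2 + 4*x + 4)

Solve f'(x) = 0:
  f'(x) = -2*(x^2 + 4*x + 2)/(x + 2)^2; the denominator is positive wherever f is defined, so f'(x) = 0 ⇔ -2*x^2 - 8*x - 4 = 0.
  Factor: -2*x^2 - 8*x - 4 = -2*(x^2 + 4*x + 2); x^2 + 4*x + 2 = 0 has no rational roots; quadratic formula: x = (-4 ± √8)/2.
  ⇒ x = -2 - sqrt(2) ≈ -3.4142, -2 + sqrt(2) ≈ -0.5858

f''(x) = -8/(x^3 + 6*x^2 + 12*x + 8)
Second-derivative test at each critical point:
  f''(-3.4142) = 2.8284 > 0 → local minimum
  f''(-0.5858) = -2.8284 < 0 → local maximum

Critical points: x = -2 - sqrt(2) ≈ -3.4142 (local minimum); x = -2 + sqrt(2) ≈ -0.5858 (local maximum)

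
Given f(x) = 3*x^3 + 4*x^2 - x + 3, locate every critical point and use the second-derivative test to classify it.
f'(x) = 9*x^2 + 8*x - 1

Solve f'(x) = 0:
  Factor: 9*x^2 + 8*x - 1 = (x + 1)*(9*x - 1) = 0.
  ⇒ x = -1, 1/9

f''(x) = 18*x + 8
Second-derivative test at each critical point:
  f''(-1) = -10 < 0 → local maximum
  f''(1/9) = 10 > 0 → local minimum

Critical points: x = -1 (local maximum); x = 1/9 (local minimum)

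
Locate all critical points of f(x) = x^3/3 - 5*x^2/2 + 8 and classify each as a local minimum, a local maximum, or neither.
f'(x) = x*(x - 5)

Solve f'(x) = 0:
  Factor: x^2 - 5*x = x*(x - 5) = 0.
  ⇒ x = 0, 5

f''(x) = 2*x - 5
Second-derivative test at each critical point:
  f''(0) = -5 < 0 → local maximum
  f''(5) = 5 > 0 → local minimum

Critical points: x = 0 (local maximum); x = 5 (local minimum)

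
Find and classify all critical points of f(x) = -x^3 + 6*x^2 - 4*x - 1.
f'(x) = -3*x^2 + 12*x - 4

Solve f'(x) = 0:
  3*x^2 - 12*x + 4 = 0 has no rational roots; quadratic formula: x = (12 ± √96)/6.
  ⇒ x = 2 - 2*sqrt(6)/3 ≈ 0.3670, 2*sqrt(6)/3 + 2 ≈ 3.6330

f''(x) = 12 - 6*x
Second-derivative test at each critical point:
  f''(0.3670) = 9.7980 > 0 → local minimum
  f''(3.6330) = -9.7980 < 0 → local maximum

Critical points: x = 2 - 2*sqrt(6)/3 ≈ 0.3670 (local minimum); x = 2*sqrt(6)/3 + 2 ≈ 3.6330 (local maximum)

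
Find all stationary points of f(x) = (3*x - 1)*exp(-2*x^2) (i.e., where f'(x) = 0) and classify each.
f'(x) = (-4*x*(3*x - 1) + 3)*exp(-2*x^2)

Solve f'(x) = 0:
  f'(x) = (-12*x^2 + 4*x + 3)·exp(-2*x^2) and exp(-2*x^2) > 0 for every x, so f'(x) = 0 ⇔ -12*x^2 + 4*x + 3 = 0.
  12*x^2 - 4*x - 3 = 0 has no rational roots; quadratic formula: x = (4 ± √160)/24.
  ⇒ x = 1/6 - sqrt(10)/6 ≈ -0.3604, 1/6 + sqrt(10)/6 ≈ 0.6937

f''(x) = 4*(4*x^2*(3*x - 1) - 9*x + 1)*exp(-2*x^2)
Second-derivative test at each critical point:
  f''(-0.3604) = 9.7556 > 0 → local minimum
  f''(0.6937) = -4.8313 < 0 → local maximum

Critical points: x = 1/6 - sqrt(10)/6 ≈ -0.3604 (local minimum); x = 1/6 + sqrt(10)/6 ≈ 0.6937 (local maximum)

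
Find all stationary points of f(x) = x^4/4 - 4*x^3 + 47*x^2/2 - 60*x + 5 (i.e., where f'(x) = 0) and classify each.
f'(x) = x^3 - 12*x^2 + 47*x - 60

Solve f'(x) = 0:
  Factor: x^3 - 12*x^2 + 47*x - 60 = (x - 5)*(x - 4)*(x - 3) = 0.
  ⇒ x = 3, 4, 5

f''(x) = 3*x^2 - 24*x + 47
Second-derivative test at each critical point:
  f''(3) = 2 > 0 → local minimum
  f''(4) = -1 < 0 → local maximum
  f''(5) = 2 > 0 → local minimum

Critical points: x = 3 (local minimum); x = 4 (local maximum); x = 5 (local minimum)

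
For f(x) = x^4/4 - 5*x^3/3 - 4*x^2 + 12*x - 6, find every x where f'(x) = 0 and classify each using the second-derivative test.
f'(x) = x^3 - 5*x^2 - 8*x + 12

Solve f'(x) = 0:
  Factor: x^3 - 5*x^2 - 8*x + 12 = (x - 6)*(x - 1)*(x + 2) = 0.
  ⇒ x = -2, 1, 6

f''(x) = 3*x^2 - 10*x - 8
Second-derivative test at each critical point:
  f''(-2) = 24 > 0 → local minimum
  f''(1) = -15 < 0 → local maximum
  f''(6) = 40 > 0 → local minimum

Critical points: x = -2 (local minimum); x = 1 (local maximum); x = 6 (local minimum)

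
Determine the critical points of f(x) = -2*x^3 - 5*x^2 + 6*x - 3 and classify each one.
f'(x) = -6*x^2 - 10*x + 6

Solve f'(x) = 0:
  Factor: -6*x^2 - 10*x + 6 = -2*(3*x^2 + 5*x - 3); 3*x^2 + 5*x - 3 = 0 has no rational roots; quadratic formula: x = (-5 ± √61)/6.
  ⇒ x = -sqrt(61)/6 - 5/6 ≈ -2.1350, -5/6 + sqrt(61)/6 ≈ 0.4684

f''(x) = -12*x - 10
Second-derivative test at each critical point:
  f''(-2.1350) = 15.6205 > 0 → local minimum
  f''(0.4684) = -15.6205 < 0 → local maximum

Critical points: x = -sqrt(61)/6 - 5/6 ≈ -2.1350 (local minimum); x = -5/6 + sqrt(61)/6 ≈ 0.4684 (local maximum)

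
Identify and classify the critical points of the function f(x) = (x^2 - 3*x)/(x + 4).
f'(x) = (x^2 + 8*x - 12)/(x^2 + 8*x + 16)

Solve f'(x) = 0:
  f'(x) = (x^2 + 8*x - 12)/(x + 4)^2; the denominator is positive wherever f is defined, so f'(x) = 0 ⇔ x^2 + 8*x - 12 = 0.
  x^2 + 8*x - 12 = 0 has no rational roots; quadratic formula: x = (-8 ± √112)/2.
  ⇒ x = -2*sqrt(7) - 4 ≈ -9.2915, -4 + 2*sqrt(7) ≈ 1.2915

f''(x) = 56/(x^3 + 12*x^2 + 48*x + 64)
Second-derivative test at each critical point:
  f''(-9.2915) = -0.3780 < 0 → local maximum
  f''(1.2915) = 0.3780 > 0 → local minimum

Critical points: x = -2*sqrt(7) - 4 ≈ -9.2915 (local maximum); x = -4 + 2*sqrt(7) ≈ 1.2915 (local minimum)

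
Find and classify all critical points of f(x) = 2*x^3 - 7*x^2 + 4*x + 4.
f'(x) = 6*x^2 - 14*x + 4

Solve f'(x) = 0:
  Factor: 6*x^2 - 14*x + 4 = 2*(x - 2)*(3*x - 1) = 0.
  ⇒ x = 1/3, 2

f''(x) = 12*x - 14
Second-derivative test at each critical point:
  f''(1/3) = -10 < 0 → local maximum
  f''(2) = 10 > 0 → local minimum

Critical points: x = 1/3 (local maximum); x = 2 (local minimum)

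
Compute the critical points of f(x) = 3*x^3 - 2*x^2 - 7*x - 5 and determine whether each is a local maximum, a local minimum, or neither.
f'(x) = 9*x^2 - 4*x - 7

Solve f'(x) = 0:
  9*x^2 - 4*x - 7 = 0 has no rational roots; quadratic formula: x = (4 ± √268)/18.
  ⇒ x = 2/9 - sqrt(67)/9 ≈ -0.6873, 2/9 + sqrt(67)/9 ≈ 1.1317

f''(x) = 18*x - 4
Second-derivative test at each critical point:
  f''(-0.6873) = -16.3707 < 0 → local maximum
  f''(1.1317) = 16.3707 > 0 → local minimum

Critical points: x = 2/9 - sqrt(67)/9 ≈ -0.6873 (local maximum); x = 2/9 + sqrt(67)/9 ≈ 1.1317 (local minimum)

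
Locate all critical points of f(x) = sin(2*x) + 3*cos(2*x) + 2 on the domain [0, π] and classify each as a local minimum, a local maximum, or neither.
f'(x) = -6*sin(2*x) + 2*cos(2*x)

Solve f'(x) = 0 on [0, π]:
  f'(x) = 0 ⇔ cos(2*x) = 3*sin(2*x) ⇔ tan(2*x) = 1/3, i.e. 2*x = arctan(1/3) + nπ; keep the solutions lying in [0, π].
  ⇒ x = atan(1/3)/2 ≈ 0.1609, atan(1/3)/2 + pi/2 ≈ 1.7317

f''(x) = -4*sin(2*x) - 12*cos(2*x)
Second-derivative test at each critical point:
  f''(0.1609) = -12.6491 < 0 → local maximum
  f''(1.7317) = 12.6491 > 0 → local minimum

Critical points: x = atan(1/3)/2 ≈ 0.1609 (local maximum); x = atan(1/3)/2 + pi/2 ≈ 1.7317 (local minimum)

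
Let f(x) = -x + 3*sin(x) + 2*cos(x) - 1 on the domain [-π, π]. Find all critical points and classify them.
f'(x) = -2*sin(x) + 3*cos(x) - 1

Solve f'(x) = 0 on [-π, π]:
  f'(x) = 0 ⇔ -2*sin(x) + 3*cos(x) = 1. Write the left side as R·cos(x + φ) with R = √(3² + 2²) = sqrt(13), cos φ = 3*sqrt(13)/13, sin φ = 2*sqrt(13)/13; then cos(x + φ) = sqrt(13)/13. Solve for x and keep the solutions lying in [-π, π].
  ⇒ x = -pi + atan((-6*sqrt(3) - 2)/(3 - 4*sqrt(3))) ≈ -1.8778, atan((-2 + 6*sqrt(3))/(3 + 4*sqrt(3))) ≈ 0.7018

f''(x) = -3*sin(x) - 2*cos(x)
Second-derivative test at each critical point:
  f''(-1.8778) = 3.4641 > 0 → local minimum
  f''(0.7018) = -3.4641 < 0 → local maximum

Critical points: x = -pi + atan((-6*sqrt(3) - 2)/(3 - 4*sqrt(3))) ≈ -1.8778 (local minimum); x = atan((-2 + 6*sqrt(3))/(3 + 4*sqrt(3))) ≈ 0.7018 (local maximum)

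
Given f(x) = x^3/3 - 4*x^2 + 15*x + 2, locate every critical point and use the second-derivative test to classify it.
f'(x) = x^2 - 8*x + 15

Solve f'(x) = 0:
  Factor: x^2 - 8*x + 15 = (x - 5)*(x - 3) = 0.
  ⇒ x = 3, 5

f''(x) = 2*x - 8
Second-derivative test at each critical point:
  f''(3) = -2 < 0 → local maximum
  f''(5) = 2 > 0 → local minimum

Critical points: x = 3 (local maximum); x = 5 (local minimum)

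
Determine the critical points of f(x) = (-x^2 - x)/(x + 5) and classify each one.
f'(x) = (-x^2 - 10*x - 5)/(x^2 + 10*x + 25)

Solve f'(x) = 0:
  f'(x) = -(x^2 + 10*x + 5)/(x + 5)^2; the denominator is positive wherever f is defined, so f'(x) = 0 ⇔ -x^2 - 10*x - 5 = 0.
  x^2 + 10*x + 5 = 0 has no rational roots; quadratic formula: x = (-10 ± √80)/2.
  ⇒ x = -5 - 2*sqrt(5) ≈ -9.4721, -5 + 2*sqrt(5) ≈ -0.5279

f''(x) = -40/(x^3 + 15*x^2 + 75*x + 125)
Second-derivative test at each critical point:
  f''(-9.4721) = 0.4472 > 0 → local minimum
  f''(-0.5279) = -0.4472 < 0 → local maximum

Critical points: x = -5 - 2*sqrt(5) ≈ -9.4721 (local minimum); x = -5 + 2*sqrt(5) ≈ -0.5279 (local maximum)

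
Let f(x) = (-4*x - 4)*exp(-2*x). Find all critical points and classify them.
f'(x) = 4*(2*x + 1)*exp(-2*x)

Solve f'(x) = 0:
  f'(x) = (8*x + 4)·exp(-2*x) and exp(-2*x) > 0 for every x, so f'(x) = 0 ⇔ 8*x + 4 = 0.
  Factor: 8*x + 4 = 4*(2*x + 1) = 0.
  ⇒ x = -1/2

f''(x) = -16*x*exp(-2*x)
Second-derivative test at each critical point:
  f''(-1/2) = 21.7463 > 0 → local minimum

Critical points: x = -1/2 (local minimum)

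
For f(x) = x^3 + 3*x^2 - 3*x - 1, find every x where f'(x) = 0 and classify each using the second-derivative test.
f'(x) = 3*x^2 + 6*x - 3

Solve f'(x) = 0:
  Factor: 3*x^2 + 6*x - 3 = 3*(x^2 + 2*x - 1); x^2 + 2*x - 1 = 0 has no rational roots; quadratic formula: x = (-2 ± √8)/2.
  ⇒ x = -sqrt(2) - 1 ≈ -2.4142, -1 + sqrt(2) ≈ 0.4142

f''(x) = 6*x + 6
Second-derivative test at each critical point:
  f''(-2.4142) = -8.4853 < 0 → local maximum
  f''(0.4142) = 8.4853 > 0 → local minimum

Critical points: x = -sqrt(2) - 1 ≈ -2.4142 (local maximum); x = -1 + sqrt(2) ≈ 0.4142 (local minimum)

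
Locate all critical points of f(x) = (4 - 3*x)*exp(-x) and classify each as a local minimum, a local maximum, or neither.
f'(x) = (3*x - 7)*exp(-x)

Solve f'(x) = 0:
  f'(x) = (3*x - 7)·exp(-x) and exp(-x) > 0 for every x, so f'(x) = 0 ⇔ 3*x - 7 = 0.
  3*x - 7 = 0.
  ⇒ x = 7/3

f''(x) = (10 - 3*x)*exp(-x)
Second-derivative test at each critical point:
  f''(7/3) = 0.2909 > 0 → local minimum

Critical points: x = 7/3 (local minimum)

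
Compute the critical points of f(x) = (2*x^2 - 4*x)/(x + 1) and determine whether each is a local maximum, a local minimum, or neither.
f'(x) = 2*(x^2 + 2*x - 2)/(x^2 + 2*x + 1)

Solve f'(x) = 0:
  f'(x) = 2*(x^2 + 2*x - 2)/(x + 1)^2; the denominator is positive wherever f is defined, so f'(x) = 0 ⇔ 2*x^2 + 4*x - 4 = 0.
  Factor: 2*x^2 + 4*x - 4 = 2*(x^2 + 2*x - 2); x^2 + 2*x - 2 = 0 has no rational roots; quadratic formula: x = (-2 ± √12)/2.
  ⇒ x = -sqrt(3) - 1 ≈ -2.7321, -1 + sqrt(3) ≈ 0.7321

f''(x) = 12/(x^3 + 3*x^2 + 3*x + 1)
Second-derivative test at each critical point:
  f''(-2.7321) = -2.3094 < 0 → local maximum
  f''(0.7321) = 2.3094 > 0 → local minimum

Critical points: x = -sqrt(3) - 1 ≈ -2.7321 (local maximum); x = -1 + sqrt(3) ≈ 0.7321 (local minimum)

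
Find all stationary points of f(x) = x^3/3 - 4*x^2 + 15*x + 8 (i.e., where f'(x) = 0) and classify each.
f'(x) = x^2 - 8*x + 15

Solve f'(x) = 0:
  Factor: x^2 - 8*x + 15 = (x - 5)*(x - 3) = 0.
  ⇒ x = 3, 5

f''(x) = 2*x - 8
Second-derivative test at each critical point:
  f''(3) = -2 < 0 → local maximum
  f''(5) = 2 > 0 → local minimum

Critical points: x = 3 (local maximum); x = 5 (local minimum)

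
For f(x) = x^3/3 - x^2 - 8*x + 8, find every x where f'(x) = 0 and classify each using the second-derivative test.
f'(x) = x^2 - 2*x - 8

Solve f'(x) = 0:
  Factor: x^2 - 2*x - 8 = (x - 4)*(x + 2) = 0.
  ⇒ x = -2, 4

f''(x) = 2*x - 2
Second-derivative test at each critical point:
  f''(-2) = -6 < 0 → local maximum
  f''(4) = 6 > 0 → local minimum

Critical points: x = -2 (local maximum); x = 4 (local minimum)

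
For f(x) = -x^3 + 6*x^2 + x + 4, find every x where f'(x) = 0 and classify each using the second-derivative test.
f'(x) = -3*x^2 + 12*x + 1

Solve f'(x) = 0:
  3*x^2 - 12*x - 1 = 0 has no rational roots; quadratic formula: x = (12 ± √156)/6.
  ⇒ x = 2 - sqrt(39)/3 ≈ -0.0817, 2 + sqrt(39)/3 ≈ 4.0817

f''(x) = 12 - 6*x
Second-derivative test at each critical point:
  f''(-0.0817) = 12.4900 > 0 → local minimum
  f''(4.0817) = -12.4900 < 0 → local maximum

Critical points: x = 2 - sqrt(39)/3 ≈ -0.0817 (local minimum); x = 2 + sqrt(39)/3 ≈ 4.0817 (local maximum)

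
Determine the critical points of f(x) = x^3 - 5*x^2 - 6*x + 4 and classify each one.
f'(x) = 3*x^2 - 10*x - 6

Solve f'(x) = 0:
  3*x^2 - 10*x - 6 = 0 has no rational roots; quadratic formula: x = (10 ± √172)/6.
  ⇒ x = 5/3 - sqrt(43)/3 ≈ -0.5191, 5/3 + sqrt(43)/3 ≈ 3.8525

f''(x) = 6*x - 10
Second-derivative test at each critical point:
  f''(-0.5191) = -13.1149 < 0 → local maximum
  f''(3.8525) = 13.1149 > 0 → local minimum

Critical points: x = 5/3 - sqrt(43)/3 ≈ -0.5191 (local maximum); x = 5/3 + sqrt(43)/3 ≈ 3.8525 (local minimum)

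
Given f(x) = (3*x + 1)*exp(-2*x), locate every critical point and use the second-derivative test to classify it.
f'(x) = (1 - 6*x)*exp(-2*x)

Solve f'(x) = 0:
  f'(x) = (1 - 6*x)·exp(-2*x) and exp(-2*x) > 0 for every x, so f'(x) = 0 ⇔ 1 - 6*x = 0.
  1 - 6*x = 0.
  ⇒ x = 1/6

f''(x) = 4*(3*x - 2)*exp(-2*x)
Second-derivative test at each critical point:
  f''(1/6) = -4.2992 < 0 → local maximum

Critical points: x = 1/6 (local maximum)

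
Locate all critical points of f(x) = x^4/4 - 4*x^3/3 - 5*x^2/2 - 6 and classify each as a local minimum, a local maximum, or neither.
f'(x) = x*(x^2 - 4*x - 5)

Solve f'(x) = 0:
  Factor: x^3 - 4*x^2 - 5*x = x*(x - 5)*(x + 1) = 0.
  ⇒ x = -1, 0, 5

f''(x) = 3*x^2 - 8*x - 5
Second-derivative test at each critical point:
  f''(-1) = 6 > 0 → local minimum
  f''(0) = -5 < 0 → local maximum
  f''(5) = 30 > 0 → local minimum

Critical points: x = -1 (local minimum); x = 0 (local maximum); x = 5 (local minimum)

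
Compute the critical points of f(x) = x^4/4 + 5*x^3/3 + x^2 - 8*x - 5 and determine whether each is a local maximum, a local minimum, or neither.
f'(x) = x^3 + 5*x^2 + 2*x - 8

Solve f'(x) = 0:
  Factor: x^3 + 5*x^2 + 2*x - 8 = (x - 1)*(x + 2)*(x + 4) = 0.
  ⇒ x = -4, -2, 1

f''(x) = 3*x^2 + 10*x + 2
Second-derivative test at each critical point:
  f''(-4) = 10 > 0 → local minimum
  f''(-2) = -6 < 0 → local maximum
  f''(1) = 15 > 0 → local minimum

Critical points: x = -4 (local minimum); x = -2 (local maximum); x = 1 (local minimum)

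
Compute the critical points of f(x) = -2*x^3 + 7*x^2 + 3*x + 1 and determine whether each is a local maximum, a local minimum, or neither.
f'(x) = -6*x^2 + 14*x + 3

Solve f'(x) = 0:
  6*x^2 - 14*x - 3 = 0 has no rational roots; quadratic formula: x = (14 ± √268)/12.
  ⇒ x = 7/6 - sqrt(67)/6 ≈ -0.1976, 7/6 + sqrt(67)/6 ≈ 2.5309

f''(x) = 14 - 12*x
Second-derivative test at each critical point:
  f''(-0.1976) = 16.3707 > 0 → local minimum
  f''(2.5309) = -16.3707 < 0 → local maximum

Critical points: x = 7/6 - sqrt(67)/6 ≈ -0.1976 (local minimum); x = 7/6 + sqrt(67)/6 ≈ 2.5309 (local maximum)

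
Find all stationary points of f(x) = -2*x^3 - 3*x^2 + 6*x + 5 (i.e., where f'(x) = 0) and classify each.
f'(x) = -6*x^2 - 6*x + 6

Solve f'(x) = 0:
  Factor: -6*x^2 - 6*x + 6 = -6*(x^2 + x - 1); x^2 + x - 1 = 0 has no rational roots; quadratic formula: x = (-1 ± √5)/2.
  ⇒ x = -sqrt(5)/2 - 1/2 ≈ -1.6180, -1/2 + sqrt(5)/2 ≈ 0.6180

f''(x) = -12*x - 6
Second-derivative test at each critical point:
  f''(-1.6180) = 13.4164 > 0 → local minimum
  f''(0.6180) = -13.4164 < 0 → local maximum

Critical points: x = -sqrt(5)/2 - 1/2 ≈ -1.6180 (local minimum); x = -1/2 + sqrt(5)/2 ≈ 0.6180 (local maximum)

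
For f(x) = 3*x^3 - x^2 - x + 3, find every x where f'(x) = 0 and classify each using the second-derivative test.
f'(x) = 9*x^2 - 2*x - 1

Solve f'(x) = 0:
  9*x^2 - 2*x - 1 = 0 has no rational roots; quadratic formula: x = (2 ± √40)/18.
  ⇒ x = 1/9 - sqrt(10)/9 ≈ -0.2403, 1/9 + sqrt(10)/9 ≈ 0.4625

f''(x) = 18*x - 2
Second-derivative test at each critical point:
  f''(-0.2403) = -6.3246 < 0 → local maximum
  f''(0.4625) = 6.3246 > 0 → local minimum

Critical points: x = 1/9 - sqrt(10)/9 ≈ -0.2403 (local maximum); x = 1/9 + sqrt(10)/9 ≈ 0.4625 (local minimum)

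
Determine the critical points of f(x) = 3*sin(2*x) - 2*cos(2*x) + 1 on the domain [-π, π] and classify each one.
f'(x) = 4*sin(2*x) + 6*cos(2*x)

Solve f'(x) = 0 on [-π, π]:
  f'(x) = 0 ⇔ 3*cos(2*x) = -2*sin(2*x) ⇔ tan(2*x) = -3/2, i.e. 2*x = arctan(-3/2) + nπ; keep the solutions lying in [-π, π].
  ⇒ x = -pi/2 - atan(3/2)/2 ≈ -2.0622, -atan(3/2)/2 ≈ -0.4914, -atan(3/2)/2 + pi/2 ≈ 1.0794, pi - atan(3/2)/2 ≈ 2.6502

f''(x) = -12*sin(2*x) + 8*cos(2*x)
Second-derivative test at each critical point:
  f''(-2.0622) = -14.4222 < 0 → local maximum
  f''(-0.4914) = 14.4222 > 0 → local minimum
  f''(1.0794) = -14.4222 < 0 → local maximum
  f''(2.6502) = 14.4222 > 0 → local minimum

Critical points: x = -pi/2 - atan(3/2)/2 ≈ -2.0622 (local maximum); x = -atan(3/2)/2 ≈ -0.4914 (local minimum); x = -atan(3/2)/2 + pi/2 ≈ 1.0794 (local maximum); x = pi - atan(3/2)/2 ≈ 2.6502 (local minimum)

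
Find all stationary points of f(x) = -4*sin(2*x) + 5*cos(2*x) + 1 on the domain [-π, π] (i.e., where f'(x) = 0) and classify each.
f'(x) = -10*sin(2*x) - 8*cos(2*x)

Solve f'(x) = 0 on [-π, π]:
  f'(x) = 0 ⇔ -4*cos(2*x) = 5*sin(2*x) ⇔ tan(2*x) = -4/5, i.e. 2*x = arctan(-4/5) + nπ; keep the solutions lying in [-π, π].
  ⇒ x = -pi/2 - atan(4/5)/2 ≈ -1.9082, -atan(4/5)/2 ≈ -0.3374, -atan(4/5)/2 + pi/2 ≈ 1.2334, pi - atan(4/5)/2 ≈ 2.8042

f''(x) = 16*sin(2*x) - 20*cos(2*x)
Second-derivative test at each critical point:
  f''(-1.9082) = 25.6125 > 0 → local minimum
  f''(-0.3374) = -25.6125 < 0 → local maximum
  f''(1.2334) = 25.6125 > 0 → local minimum
  f''(2.8042) = -25.6125 < 0 → local maximum

Critical points: x = -pi/2 - atan(4/5)/2 ≈ -1.9082 (local minimum); x = -atan(4/5)/2 ≈ -0.3374 (local maximum); x = -atan(4/5)/2 + pi/2 ≈ 1.2334 (local minimum); x = pi - atan(4/5)/2 ≈ 2.8042 (local maximum)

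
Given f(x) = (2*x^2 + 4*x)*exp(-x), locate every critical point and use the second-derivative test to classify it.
f'(x) = 2*(2 - x^2)*exp(-x)

Solve f'(x) = 0:
  f'(x) = (4 - 2*x^2)·exp(-x) and exp(-x) > 0 for every x, so f'(x) = 0 ⇔ 4 - 2*x^2 = 0.
  Factor: 4 - 2*x^2 = -2*(x^2 - 2); x^2 - 2 = 0 has no rational roots; quadratic formula: x = (0 ± √8)/2.
  ⇒ x = -sqrt(2) ≈ -1.4142, sqrt(2) ≈ 1.4142

f''(x) = 2*(x^2 - 2*x - 2)*exp(-x)
Second-derivative test at each critical point:
  f''(-1.4142) = 23.2681 > 0 → local minimum
  f''(1.4142) = -1.3753 < 0 → local maximum

Critical points: x = -sqrt(2) ≈ -1.4142 (local minimum); x = sqrt(2) ≈ 1.4142 (local maximum)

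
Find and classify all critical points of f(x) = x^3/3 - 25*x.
f'(x) = x^2 - 25

Solve f'(x) = 0:
  Factor: x^2 - 25 = (x - 5)*(x + 5) = 0.
  ⇒ x = -5, 5

f''(x) = 2*x
Second-derivative test at each critical point:
  f''(-5) = -10 < 0 → local maximum
  f''(5) = 10 > 0 → local minimum

Critical points: x = -5 (local maximum); x = 5 (local minimum)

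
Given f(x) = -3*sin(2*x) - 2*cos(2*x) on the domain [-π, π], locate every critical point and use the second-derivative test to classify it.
f'(x) = 4*sin(2*x) - 6*cos(2*x)

Solve f'(x) = 0 on [-π, π]:
  f'(x) = 0 ⇔ -3*cos(2*x) = -2*sin(2*x) ⇔ tan(2*x) = 3/2, i.e. 2*x = arctan(3/2) + nπ; keep the solutions lying in [-π, π].
  ⇒ x = -pi + atan(3/2)/2 ≈ -2.6502, -pi/2 + atan(3/2)/2 ≈ -1.0794, atan(3/2)/2 ≈ 0.4914, atan(3/2)/2 + pi/2 ≈ 2.0622

f''(x) = 12*sin(2*x) + 8*cos(2*x)
Second-derivative test at each critical point:
  f''(-2.6502) = 14.4222 > 0 → local minimum
  f''(-1.0794) = -14.4222 < 0 → local maximum
  f''(0.4914) = 14.4222 > 0 → local minimum
  f''(2.0622) = -14.4222 < 0 → local maximum

Critical points: x = -pi + atan(3/2)/2 ≈ -2.6502 (local minimum); x = -pi/2 + atan(3/2)/2 ≈ -1.0794 (local maximum); x = atan(3/2)/2 ≈ 0.4914 (local minimum); x = atan(3/2)/2 + pi/2 ≈ 2.0622 (local maximum)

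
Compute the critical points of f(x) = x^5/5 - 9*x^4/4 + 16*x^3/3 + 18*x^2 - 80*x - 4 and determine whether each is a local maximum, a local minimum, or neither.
f'(x) = x^4 - 9*x^3 + 16*x^2 + 36*x - 80

Solve f'(x) = 0:
  Factor: x^4 - 9*x^3 + 16*x^2 + 36*x - 80 = (x - 5)*(x - 4)*(x - 2)*(x + 2) = 0.
  ⇒ x = -2, 2, 4, 5

f''(x) = 4*x^3 - 27*x^2 + 32*x + 36
Second-derivative test at each critical point:
  f''(-2) = -168 < 0 → local maximum
  f''(2) = 24 > 0 → local minimum
  f''(4) = -12 < 0 → local maximum
  f''(5) = 21 > 0 → local minimum

Critical points: x = -2 (local maximum); x = 2 (local minimum); x = 4 (local maximum); x = 5 (local minimum)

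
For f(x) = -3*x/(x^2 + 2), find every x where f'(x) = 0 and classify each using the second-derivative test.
f'(x) = 3*(x^2 - 2)/(x^2 + 2)^2

Solve f'(x) = 0:
  f'(x) = 3*(x^2 - 2)/(x^2 + 2)^2; the denominator is positive wherever f is defined, so f'(x) = 0 ⇔ 3*x^2 - 6 = 0.
  Factor: 3*x^2 - 6 = 3*(x^2 - 2); x^2 - 2 = 0 has no rational roots; quadratic formula: x = (0 ± √8)/2.
  ⇒ x = -sqrt(2) ≈ -1.4142, sqrt(2) ≈ 1.4142

f''(x) = 6*x*(6 - x^2)/(x^2 + 2)^3
Second-derivative test at each critical point:
  f''(-1.4142) = -0.5303 < 0 → local maximum
  f''(1.4142) = 0.5303 > 0 → local minimum

Critical points: x = -sqrt(2) ≈ -1.4142 (local maximum); x = sqrt(2) ≈ 1.4142 (local minimum)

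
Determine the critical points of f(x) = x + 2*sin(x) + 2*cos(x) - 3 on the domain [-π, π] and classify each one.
f'(x) = 2*sqrt(2)*cos(x + pi/4) + 1

Solve f'(x) = 0 on [-π, π]:
  f'(x) = 0 ⇔ -2*sin(x) + 2*cos(x) = -1. Write the left side as R·cos(x + φ) with R = √(2² + 2²) = 2*sqrt(2), cos φ = sqrt(2)/2, sin φ = sqrt(2)/2; then cos(x + φ) = -sqrt(2)/4. Solve for x and keep the solutions lying in [-π, π].
  ⇒ x = -pi + atan((1 - sqrt(7))/(-sqrt(7) - 1)) ≈ -2.7176, atan((1 + sqrt(7))/(-1 + sqrt(7))) ≈ 1.1468

f''(x) = -2*sqrt(2)*sin(x + pi/4)
Second-derivative test at each critical point:
  f''(-2.7176) = 2.6458 > 0 → local minimum
  f''(1.1468) = -2.6458 < 0 → local maximum

Critical points: x = -pi + atan((1 - sqrt(7))/(-sqrt(7) - 1)) ≈ -2.7176 (local minimum); x = atan((1 + sqrt(7))/(-1 + sqrt(7))) ≈ 1.1468 (local maximum)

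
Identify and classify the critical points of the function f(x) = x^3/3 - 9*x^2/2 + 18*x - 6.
f'(x) = x^2 - 9*x + 18

Solve f'(x) = 0:
  Factor: x^2 - 9*x + 18 = (x - 6)*(x - 3) = 0.
  ⇒ x = 3, 6

f''(x) = 2*x - 9
Second-derivative test at each critical point:
  f''(3) = -3 < 0 → local maximum
  f''(6) = 3 > 0 → local minimum

Critical points: x = 3 (local maximum); x = 6 (local minimum)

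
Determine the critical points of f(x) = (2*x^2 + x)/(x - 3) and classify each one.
f'(x) = (2*x^2 - 12*x - 3)/(x^2 - 6*x + 9)

Solve f'(x) = 0:
  f'(x) = (2*x^2 - 12*x - 3)/(x - 3)^2; the denominator is positive wherever f is defined, so f'(x) = 0 ⇔ 2*x^2 - 12*x - 3 = 0.
  2*x^2 - 12*x - 3 = 0 has no rational roots; quadratic formula: x = (12 ± √168)/4.
  ⇒ x = 3 - sqrt(42)/2 ≈ -0.2404, 3 + sqrt(42)/2 ≈ 6.2404

f''(x) = 42/(x^3 - 9*x^2 + 27*x - 27)
Second-derivative test at each critical point:
  f''(-0.2404) = -1.2344 < 0 → local maximum
  f''(6.2404) = 1.2344 > 0 → local minimum

Critical points: x = 3 - sqrt(42)/2 ≈ -0.2404 (local maximum); x = 3 + sqrt(42)/2 ≈ 6.2404 (local minimum)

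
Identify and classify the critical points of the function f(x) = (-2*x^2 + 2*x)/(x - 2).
f'(x) = 2*(-x^2 + 4*x - 2)/(x^2 - 4*x + 4)

Solve f'(x) = 0:
  f'(x) = -2*(x^2 - 4*x + 2)/(x - 2)^2; the denominator is positive wherever f is defined, so f'(x) = 0 ⇔ -2*x^2 + 8*x - 4 = 0.
  Factor: -2*x^2 + 8*x - 4 = -2*(x^2 - 4*x + 2); x^2 - 4*x + 2 = 0 has no rational roots; quadratic formula: x = (4 ± √8)/2.
  ⇒ x = 2 - sqrt(2) ≈ 0.5858, sqrt(2) + 2 ≈ 3.4142

f''(x) = -8/(x^3 - 6*x^2 + 12*x - 8)
Second-derivative test at each critical point:
  f''(0.5858) = 2.8284 > 0 → local minimum
  f''(3.4142) = -2.8284 < 0 → local maximum

Critical points: x = 2 - sqrt(2) ≈ 0.5858 (local minimum); x = sqrt(2) + 2 ≈ 3.4142 (local maximum)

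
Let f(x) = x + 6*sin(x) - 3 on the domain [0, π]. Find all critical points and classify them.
f'(x) = 6*cos(x) + 1

Solve f'(x) = 0 on [0, π]:
  f'(x) = 0 ⇔ cos(x) = -1/6, i.e. x = ±arccos(-1/6) + 2nπ; keep the solutions lying in [0, π].
  ⇒ x = acos(-1/6) ≈ 1.7382

f''(x) = -6*sin(x)
Second-derivative test at each critical point:
  f''(1.7382) = -5.9161 < 0 → local maximum

Critical points: x = acos(-1/6) ≈ 1.7382 (local maximum)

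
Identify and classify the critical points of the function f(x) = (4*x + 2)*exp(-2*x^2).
f'(x) = 4*(-2*x*(2*x + 1) + 1)*exp(-2*x^2)

Solve f'(x) = 0:
  f'(x) = (-16*x^2 - 8*x + 4)·exp(-2*x^2) and exp(-2*x^2) > 0 for every x, so f'(x) = 0 ⇔ -16*x^2 - 8*x + 4 = 0.
  Factor: -16*x^2 - 8*x + 4 = -4*(4*x^2 + 2*x - 1); 4*x^2 + 2*x - 1 = 0 has no rational roots; quadratic formula: x = (-2 ± √20)/8.
  ⇒ x = -sqrt(5)/4 - 1/4 ≈ -0.8090, -1/4 + sqrt(5)/4 ≈ 0.3090

f''(x) = 8*(4*x^2*(2*x + 1) - 6*x - 1)*exp(-2*x^2)
Second-derivative test at each critical point:
  f''(-0.8090) = 4.8314 > 0 → local minimum
  f''(0.3090) = -14.7786 < 0 → local maximum

Critical points: x = -sqrt(5)/4 - 1/4 ≈ -0.8090 (local minimum); x = -1/4 + sqrt(5)/4 ≈ 0.3090 (local maximum)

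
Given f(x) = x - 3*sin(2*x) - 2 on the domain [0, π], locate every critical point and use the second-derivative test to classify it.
f'(x) = 1 - 6*cos(2*x)

Solve f'(x) = 0 on [0, π]:
  f'(x) = 0 ⇔ cos(2*x) = 1/6, i.e. 2*x = ±arccos(1/6) + 2nπ; keep the solutions lying in [0, π].
  ⇒ x = acos(1/6)/2 ≈ 0.7017, pi - acos(1/6)/2 ≈ 2.4399

f''(x) = 12*sin(2*x)
Second-derivative test at each critical point:
  f''(0.7017) = 11.8322 > 0 → local minimum
  f''(2.4399) = -11.8322 < 0 → local maximum

Critical points: x = acos(1/6)/2 ≈ 0.7017 (local minimum); x = pi - acos(1/6)/2 ≈ 2.4399 (local maximum)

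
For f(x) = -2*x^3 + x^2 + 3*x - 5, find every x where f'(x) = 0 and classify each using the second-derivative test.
f'(x) = -6*x^2 + 2*x + 3

Solve f'(x) = 0:
  6*x^2 - 2*x - 3 = 0 has no rational roots; quadratic formula: x = (2 ± √76)/12.
  ⇒ x = 1/6 - sqrt(19)/6 ≈ -0.5598, 1/6 + sqrt(19)/6 ≈ 0.8931

f''(x) = 2 - 12*x
Second-derivative test at each critical point:
  f''(-0.5598) = 8.7178 > 0 → local minimum
  f''(0.8931) = -8.7178 < 0 → local maximum

Critical points: x = 1/6 - sqrt(19)/6 ≈ -0.5598 (local minimum); x = 1/6 + sqrt(19)/6 ≈ 0.8931 (local maximum)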